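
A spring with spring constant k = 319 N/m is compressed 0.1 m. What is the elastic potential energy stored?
PE = ½kx² = ½×319×0.1² = 1.595 J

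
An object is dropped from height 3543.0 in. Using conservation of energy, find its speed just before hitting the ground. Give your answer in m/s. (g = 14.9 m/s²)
mgh = ½mv² → v = √(2gh) = √(2×14.9×89.99) = 51.79 m/s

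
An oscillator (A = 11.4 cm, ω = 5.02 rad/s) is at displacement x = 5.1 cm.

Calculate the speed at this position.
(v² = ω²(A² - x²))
v = ω√(A² − x²) = 5.02×√(0.114² − 0.051²) = 0.5118 m/s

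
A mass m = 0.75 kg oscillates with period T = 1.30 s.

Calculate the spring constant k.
T = 2π√(m/k) → k = m(2π/T)² = 0.75×(2π/1.3)² = 17.52 N/m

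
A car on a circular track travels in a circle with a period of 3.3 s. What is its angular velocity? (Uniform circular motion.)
ω = 2π/T = 2π/3.3 = 1.904 rad/s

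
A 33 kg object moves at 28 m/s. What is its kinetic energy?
KE = ½mv² = ½×33×28² = 12936.0 J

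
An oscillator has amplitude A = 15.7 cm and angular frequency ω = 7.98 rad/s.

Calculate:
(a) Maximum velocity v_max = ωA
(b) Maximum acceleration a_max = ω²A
v_max = ωA = 7.98×0.157 = 1.253 m/s
a_max = ω²A = 7.98²×0.157 = 9.998 m/s²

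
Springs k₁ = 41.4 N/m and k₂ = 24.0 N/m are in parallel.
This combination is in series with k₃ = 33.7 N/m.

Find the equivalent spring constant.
k₁₂ = k₁ + k₂ = 65.4 N/m (parallel)
1/k_eq = 1/k₁₂ + 1/k₃ → k_eq = 22.24 N/m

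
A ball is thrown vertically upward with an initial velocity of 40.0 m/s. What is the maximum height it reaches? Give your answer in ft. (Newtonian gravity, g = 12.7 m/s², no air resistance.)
h_max = v₀²/(2g) (with unit conversion) = 206.7 ft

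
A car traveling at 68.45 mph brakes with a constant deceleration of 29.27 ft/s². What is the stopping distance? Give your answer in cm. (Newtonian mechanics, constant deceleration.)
d = v₀² / (2a) (with unit conversion) = 5248.0 cm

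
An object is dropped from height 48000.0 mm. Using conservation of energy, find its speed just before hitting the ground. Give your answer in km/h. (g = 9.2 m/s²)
mgh = ½mv² → v = √(2gh) = √(2×9.2×48) = 29.72 m/s = 107.0 km/h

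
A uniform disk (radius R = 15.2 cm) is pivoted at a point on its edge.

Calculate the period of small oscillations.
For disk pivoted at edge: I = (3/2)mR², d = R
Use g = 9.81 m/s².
I/m = (3/2)R² = 0.03466 m²; d = R = 0.152 m
T = 2π√((3/2)R²/(gR)) = 2π√(3R/(2g)) = 0.9579 s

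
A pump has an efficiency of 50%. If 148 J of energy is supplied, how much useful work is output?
W_out = η × W_in = 0.5 × 148 = 74.0 J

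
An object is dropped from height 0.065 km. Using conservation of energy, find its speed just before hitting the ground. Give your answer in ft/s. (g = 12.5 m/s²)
mgh = ½mv² → v = √(2gh) = √(2×12.5×65) = 40.31 m/s = 132.3 ft/s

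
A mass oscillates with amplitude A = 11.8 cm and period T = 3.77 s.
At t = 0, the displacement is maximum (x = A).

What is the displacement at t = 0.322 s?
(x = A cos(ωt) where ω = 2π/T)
ω = 2π/T = 2π/3.77 = 1.667 rad/s
x = A cos(ωt) = 11.8×cos(1.667×0.322) = 10.14 cm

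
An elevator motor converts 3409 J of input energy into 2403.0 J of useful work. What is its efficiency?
η = W_out/W_in = 2403.0/3409 = 0.7049 = 70.49%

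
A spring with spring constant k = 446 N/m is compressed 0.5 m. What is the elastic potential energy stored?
PE = ½kx² = ½×446×0.5² = 55.75 J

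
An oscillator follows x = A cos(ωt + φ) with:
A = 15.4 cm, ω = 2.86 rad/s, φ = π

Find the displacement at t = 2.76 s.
x = A cos(ωt + φ) = 15.4×cos(2.86×2.76 + π) = 0.61 cm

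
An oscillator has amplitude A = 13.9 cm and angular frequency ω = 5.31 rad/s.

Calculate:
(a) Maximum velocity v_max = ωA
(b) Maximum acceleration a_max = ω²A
v_max = ωA = 5.31×0.139 = 0.7381 m/s
a_max = ω²A = 5.31²×0.139 = 3.919 m/s²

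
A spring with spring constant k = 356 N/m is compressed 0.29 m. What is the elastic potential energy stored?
PE = ½kx² = ½×356×0.29² = 14.97 J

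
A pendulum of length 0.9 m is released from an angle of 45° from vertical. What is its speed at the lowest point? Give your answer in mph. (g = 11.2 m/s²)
h = L(1 − cosθ) = 0.9×(1 − cos45°) = 0.2636 m
v = √(2gh) = √(2×11.2×0.2636) = 2.43 m/s = 5.436 mph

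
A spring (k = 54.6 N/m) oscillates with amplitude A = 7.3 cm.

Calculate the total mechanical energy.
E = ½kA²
E = ½kA² = ½×54.6×(0.073)² = 0.1455 J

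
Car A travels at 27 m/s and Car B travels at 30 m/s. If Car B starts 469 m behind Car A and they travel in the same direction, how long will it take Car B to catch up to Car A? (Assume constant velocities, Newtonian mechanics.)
Relative speed: v_rel = 30 - 27 = 3 m/s
Time to catch: t = d₀/v_rel = 469/3 = 156.33 s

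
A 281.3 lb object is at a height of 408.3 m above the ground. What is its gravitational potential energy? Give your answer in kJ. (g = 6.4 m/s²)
PE = mgh = 127.6 kg × 6.4 m/s² × 408.3 m = 3.334e+05 J = 333.4 kJ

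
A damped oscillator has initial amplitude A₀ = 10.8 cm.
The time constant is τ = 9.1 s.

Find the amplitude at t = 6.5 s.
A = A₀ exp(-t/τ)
A = A₀ exp(−t/τ) = 10.8×exp(−6.5/9.1) = 5.287 cm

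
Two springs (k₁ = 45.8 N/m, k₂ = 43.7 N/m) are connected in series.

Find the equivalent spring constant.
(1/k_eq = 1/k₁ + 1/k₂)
1/k_eq = 1/45.8 + 1/43.7 = 0.044717; k_eq = 22.36 N/m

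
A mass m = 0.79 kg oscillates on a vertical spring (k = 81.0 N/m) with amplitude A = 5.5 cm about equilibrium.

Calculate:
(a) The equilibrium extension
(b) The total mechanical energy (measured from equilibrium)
x_eq = mg/k = 0.79×9.81/81.0 = 0.09568 m = 9.568 cm
E = ½kA² = ½×81.0×(0.055)² = 0.1225 J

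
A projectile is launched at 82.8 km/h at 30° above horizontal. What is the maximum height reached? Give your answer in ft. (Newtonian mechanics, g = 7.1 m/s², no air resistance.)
H = v₀²sin²(θ)/(2g) (with unit conversion) = 30.56 ft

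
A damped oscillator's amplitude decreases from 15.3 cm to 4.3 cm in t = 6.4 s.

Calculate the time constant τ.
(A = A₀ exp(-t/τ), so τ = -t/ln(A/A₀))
A/A₀ = 4.3/15.3 = 0.281; ln(A/A₀) = -1.269
τ = −t/ln(A/A₀) = −6.4/-1.269 = 5.042 s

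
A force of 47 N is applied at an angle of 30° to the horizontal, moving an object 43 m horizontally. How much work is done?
W = Fd cosθ = 47×43×cos(30°) = 1750.2 J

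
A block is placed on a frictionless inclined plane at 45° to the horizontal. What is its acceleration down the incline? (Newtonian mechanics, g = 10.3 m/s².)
a = g sin(θ) = 10.3 × sin(45°) = 10.3 × 0.7071 = 7.28 m/s²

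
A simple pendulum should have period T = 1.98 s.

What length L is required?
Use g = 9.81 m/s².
T = 2π√(L/g) → L = g(T/2π)² = 9.81×(1.98/2π)² = 0.9742 m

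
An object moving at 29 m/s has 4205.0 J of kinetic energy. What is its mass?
KE = ½mv² → m = 2KE/v² = 2×4205.0/29² = 10.0 kg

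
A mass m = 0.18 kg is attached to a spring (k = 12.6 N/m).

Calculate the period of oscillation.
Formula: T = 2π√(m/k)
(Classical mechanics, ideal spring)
T = 2π√(m/k) = 2π√(0.18/12.6) = 0.751 s; f = 1/T = 1.332 Hz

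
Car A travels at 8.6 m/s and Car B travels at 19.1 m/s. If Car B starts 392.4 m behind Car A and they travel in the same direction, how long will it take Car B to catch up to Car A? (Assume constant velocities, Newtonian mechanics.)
Relative speed: v_rel = 19.1 - 8.6 = 10.5 m/s
Time to catch: t = d₀/v_rel = 392.4/10.5 = 37.37 s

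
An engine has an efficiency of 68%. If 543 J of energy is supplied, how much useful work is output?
W_out = η × W_in = 0.68 × 543 = 369.24 J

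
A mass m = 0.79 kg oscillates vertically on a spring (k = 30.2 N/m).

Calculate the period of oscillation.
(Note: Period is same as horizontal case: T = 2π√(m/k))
T = 2π√(m/k) = 2π√(0.79/30.2) = 1.016 s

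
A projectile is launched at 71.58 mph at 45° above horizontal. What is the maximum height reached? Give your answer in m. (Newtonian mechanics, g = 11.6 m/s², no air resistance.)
H = v₀²sin²(θ)/(2g) (with unit conversion) = 22.07 m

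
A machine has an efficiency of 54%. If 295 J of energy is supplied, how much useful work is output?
W_out = η × W_in = 0.54 × 295 = 159.3 J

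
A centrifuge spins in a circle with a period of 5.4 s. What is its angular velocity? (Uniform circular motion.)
ω = 2π/T = 2π/5.4 = 1.1636 rad/s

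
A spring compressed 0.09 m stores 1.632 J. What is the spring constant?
PE = ½kx² → k = 2PE/x² = 2×1.632/0.09² = 403.0 N/m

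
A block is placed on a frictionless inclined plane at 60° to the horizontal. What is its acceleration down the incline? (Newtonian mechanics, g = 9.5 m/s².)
a = g sin(θ) = 9.5 × sin(60°) = 9.5 × 0.866 = 8.23 m/s²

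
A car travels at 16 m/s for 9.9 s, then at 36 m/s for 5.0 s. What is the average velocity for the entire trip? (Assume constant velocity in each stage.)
d₁ = v₁t₁ = 16 × 9.9 = 158.4 m
d₂ = v₂t₂ = 36 × 5.0 = 180 m
d_total = 338.4 m, t_total = 14.9 s
v_avg = d_total/t_total = 338.4/14.9 = 22.71 m/s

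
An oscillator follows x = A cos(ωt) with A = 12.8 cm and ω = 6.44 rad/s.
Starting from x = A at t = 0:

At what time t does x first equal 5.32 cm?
cos(ωt) = x/A = 5.32/12.8 = 0.4156
ωt = arccos(0.4156) = 1.142 rad
t = 1.142/6.44 = 0.1774 s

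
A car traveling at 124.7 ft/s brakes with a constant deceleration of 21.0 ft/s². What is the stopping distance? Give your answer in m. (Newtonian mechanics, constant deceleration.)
d = v₀² / (2a) (with unit conversion) = 112.8 m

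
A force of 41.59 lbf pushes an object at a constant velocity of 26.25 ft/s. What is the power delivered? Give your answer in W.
P = Fv = 185 N × 8.001 m/s = 1480 W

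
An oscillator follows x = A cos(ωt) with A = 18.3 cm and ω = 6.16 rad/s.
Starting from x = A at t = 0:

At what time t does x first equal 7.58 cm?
cos(ωt) = x/A = 7.58/18.3 = 0.4142
ωt = arccos(0.4142) = 1.144 rad
t = 1.144/6.16 = 0.1857 s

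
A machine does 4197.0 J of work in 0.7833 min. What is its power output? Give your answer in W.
P = W/t = 4197 J / 47 s = 89.3 W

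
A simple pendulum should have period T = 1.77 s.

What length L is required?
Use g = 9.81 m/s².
T = 2π√(L/g) → L = g(T/2π)² = 9.81×(1.77/2π)² = 0.7785 m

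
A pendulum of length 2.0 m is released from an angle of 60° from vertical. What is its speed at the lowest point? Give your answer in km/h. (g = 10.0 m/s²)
h = L(1 − cosθ) = 2.0×(1 − cos60°) = 1 m
v = √(2gh) = √(2×10.0×1) = 4.472 m/s = 16.1 km/h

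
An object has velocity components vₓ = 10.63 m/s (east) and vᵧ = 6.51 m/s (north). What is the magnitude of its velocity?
|v| = √(vₓ² + vᵧ²) = √(10.63² + 6.51²) = √(155.377) = 12.47 m/s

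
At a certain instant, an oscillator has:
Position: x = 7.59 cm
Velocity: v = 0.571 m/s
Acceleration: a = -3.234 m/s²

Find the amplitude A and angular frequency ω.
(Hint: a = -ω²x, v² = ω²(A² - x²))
a = −ω²x → ω = √(|a|/x) = √(3.234/0.0759) = 6.528 rad/s
v² = ω²(A² − x²) → A = √(x² + v²/ω²) = √(0.0759² + 0.571²/6.528²) = 0.1158 m = 11.58 cm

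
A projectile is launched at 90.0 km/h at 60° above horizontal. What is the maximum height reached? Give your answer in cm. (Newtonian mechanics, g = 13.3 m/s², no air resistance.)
H = v₀²sin²(θ)/(2g) (with unit conversion) = 1762.0 cm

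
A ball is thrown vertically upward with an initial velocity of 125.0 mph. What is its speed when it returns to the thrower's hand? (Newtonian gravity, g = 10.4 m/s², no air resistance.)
By conservation of energy, the ball returns at the same speed = 125.0 mph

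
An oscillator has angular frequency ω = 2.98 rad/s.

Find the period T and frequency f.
T = 2π/ω = 2π/2.98 = 2.108 s; f = ω/2π = 0.4743 Hz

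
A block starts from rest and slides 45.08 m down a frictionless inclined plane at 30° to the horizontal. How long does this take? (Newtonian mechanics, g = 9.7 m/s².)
a = g sin(θ) = 9.7 × sin(30°) = 4.85 m/s²
t = √(2d/a) = √(2 × 45.08 / 4.85) = 4.31 s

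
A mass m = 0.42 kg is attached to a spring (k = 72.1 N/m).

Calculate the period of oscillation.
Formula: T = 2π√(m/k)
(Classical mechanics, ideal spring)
T = 2π√(m/k) = 2π√(0.42/72.1) = 0.4796 s; f = 1/T = 2.085 Hz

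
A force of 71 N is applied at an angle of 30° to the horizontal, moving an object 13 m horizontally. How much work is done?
W = Fd cosθ = 71×13×cos(30°) = 799.34 J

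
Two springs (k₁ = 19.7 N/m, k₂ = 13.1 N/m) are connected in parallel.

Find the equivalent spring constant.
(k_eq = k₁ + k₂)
k_eq = k₁ + k₂ = 19.7 + 13.1 = 32.8 N/m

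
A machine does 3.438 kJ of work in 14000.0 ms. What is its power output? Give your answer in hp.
P = W/t = 3438 J / 14 s = 245.6 W = 0.3293 hp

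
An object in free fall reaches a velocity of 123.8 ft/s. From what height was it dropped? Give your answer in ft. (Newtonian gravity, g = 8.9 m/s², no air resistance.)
h = v²/(2g) (with unit conversion) = 262.4 ft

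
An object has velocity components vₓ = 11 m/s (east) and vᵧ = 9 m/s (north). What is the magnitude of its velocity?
|v| = √(vₓ² + vᵧ²) = √(11² + 9²) = √(202) = 14.21 m/s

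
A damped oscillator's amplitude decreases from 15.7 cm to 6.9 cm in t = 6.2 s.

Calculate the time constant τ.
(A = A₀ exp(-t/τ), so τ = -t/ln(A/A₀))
A/A₀ = 6.9/15.7 = 0.4395; ln(A/A₀) = -0.8221
τ = −t/ln(A/A₀) = −6.2/-0.8221 = 7.541 s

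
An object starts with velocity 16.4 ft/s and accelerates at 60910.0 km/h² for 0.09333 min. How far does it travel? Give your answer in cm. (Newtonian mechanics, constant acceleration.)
d = v₀t + ½at² (with unit conversion) = 10170.0 cm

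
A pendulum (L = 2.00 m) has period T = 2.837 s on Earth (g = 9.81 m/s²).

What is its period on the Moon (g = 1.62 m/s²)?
T = 2π√(L/g), so T_moon/T_earth = √(g_earth/g_moon)
T_moon = 2π√(2.0/1.62) = 6.981 s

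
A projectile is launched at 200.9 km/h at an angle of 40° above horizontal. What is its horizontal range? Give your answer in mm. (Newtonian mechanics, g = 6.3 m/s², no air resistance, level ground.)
R = v₀² sin(2θ) / g (with unit conversion) = 486800.0 mm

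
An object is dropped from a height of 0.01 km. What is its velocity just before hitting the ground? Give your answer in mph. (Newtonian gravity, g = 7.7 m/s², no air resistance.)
v = √(2gh) (with unit conversion) = 27.76 mph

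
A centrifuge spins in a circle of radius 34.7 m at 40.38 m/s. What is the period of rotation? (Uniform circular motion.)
T = 2πr/v = 2π×34.7/40.38 = 5.4 s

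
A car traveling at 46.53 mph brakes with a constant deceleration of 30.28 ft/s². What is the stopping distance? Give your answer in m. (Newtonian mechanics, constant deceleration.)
d = v₀² / (2a) (with unit conversion) = 23.44 m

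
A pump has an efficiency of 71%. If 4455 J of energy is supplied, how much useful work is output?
W_out = η × W_in = 0.71 × 4455 = 3163.0 J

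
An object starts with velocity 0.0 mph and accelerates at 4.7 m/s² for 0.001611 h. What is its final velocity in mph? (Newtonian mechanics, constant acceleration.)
v = v₀ + at (with unit conversion) = 60.97 mph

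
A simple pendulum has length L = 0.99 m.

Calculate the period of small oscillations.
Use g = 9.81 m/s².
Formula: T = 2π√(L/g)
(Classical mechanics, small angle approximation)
T = 2π√(L/g) = 2π√(0.99/9.81) = 1.996 s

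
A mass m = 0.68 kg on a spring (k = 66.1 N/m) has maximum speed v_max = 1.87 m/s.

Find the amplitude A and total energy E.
½mv²_max = ½kA² → A = v_max√(m/k) = 1.87×√(0.68/66.1) = 0.1897 m = 18.97 cm
E = ½mv²_max = ½×0.68×1.87² = 1.189 J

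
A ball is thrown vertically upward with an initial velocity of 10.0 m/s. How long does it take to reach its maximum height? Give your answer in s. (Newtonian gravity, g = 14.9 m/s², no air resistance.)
t_up = v₀/g = 0.6711 s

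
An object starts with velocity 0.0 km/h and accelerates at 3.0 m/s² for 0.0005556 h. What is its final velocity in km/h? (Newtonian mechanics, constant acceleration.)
v = v₀ + at (with unit conversion) = 21.6 km/h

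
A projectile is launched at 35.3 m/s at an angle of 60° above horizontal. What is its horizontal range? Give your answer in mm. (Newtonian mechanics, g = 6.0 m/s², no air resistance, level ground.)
R = v₀² sin(2θ) / g (with unit conversion) = 179900.0 mm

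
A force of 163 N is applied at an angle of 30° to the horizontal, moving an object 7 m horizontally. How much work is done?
W = Fd cosθ = 163×7×cos(30°) = 988.13 J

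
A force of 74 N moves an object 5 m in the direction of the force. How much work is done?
W = Fd = 74×5 = 370.0 J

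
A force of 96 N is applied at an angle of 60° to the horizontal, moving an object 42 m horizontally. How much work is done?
W = Fd cosθ = 96×42×cos(60°) = 2016.0 J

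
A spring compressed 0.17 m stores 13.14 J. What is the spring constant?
PE = ½kx² → k = 2PE/x² = 2×13.14/0.17² = 909.3 N/m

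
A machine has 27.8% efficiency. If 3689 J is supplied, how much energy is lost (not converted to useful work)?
W_out = η × W_in = 0.278×3689 = 1025.5 J
W_lost = W_in − W_out = 3689 − 1025.5 = 2663.5 J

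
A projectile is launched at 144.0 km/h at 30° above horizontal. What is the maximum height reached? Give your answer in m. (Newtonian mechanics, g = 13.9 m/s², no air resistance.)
H = v₀²sin²(θ)/(2g) (with unit conversion) = 14.39 m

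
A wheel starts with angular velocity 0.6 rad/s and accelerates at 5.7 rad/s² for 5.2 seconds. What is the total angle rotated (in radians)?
θ = ω₀t + ½αt² = 0.6×5.2 + ½×5.7×5.2² = 80.18 rad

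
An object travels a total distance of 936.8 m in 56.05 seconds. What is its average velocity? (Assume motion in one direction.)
v_avg = Δd / Δt = 936.8 / 56.05 = 16.71 m/s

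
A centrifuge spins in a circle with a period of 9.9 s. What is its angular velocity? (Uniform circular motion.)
ω = 2π/T = 2π/9.9 = 0.6347 rad/s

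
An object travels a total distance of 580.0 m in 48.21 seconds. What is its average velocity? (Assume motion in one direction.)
v_avg = Δd / Δt = 580.0 / 48.21 = 12.03 m/s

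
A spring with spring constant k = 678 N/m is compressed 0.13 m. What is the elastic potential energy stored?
PE = ½kx² = ½×678×0.13² = 5.729 J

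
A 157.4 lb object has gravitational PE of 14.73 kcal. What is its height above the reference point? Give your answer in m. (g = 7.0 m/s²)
PE = mgh → h = PE/(mg) = 6.163e+04 J / (71.4 kg × 7.0 m/s²) = 123.3 m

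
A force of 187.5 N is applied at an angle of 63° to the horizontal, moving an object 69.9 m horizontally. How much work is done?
W = Fd cosθ = 187.5×69.9×cos(63°) = 5950.1 J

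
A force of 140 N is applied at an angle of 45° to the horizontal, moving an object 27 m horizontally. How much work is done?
W = Fd cosθ = 140×27×cos(45°) = 2672.9 J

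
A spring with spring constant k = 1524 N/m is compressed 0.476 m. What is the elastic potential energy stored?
PE = ½kx² = ½×1524×0.476² = 172.7 J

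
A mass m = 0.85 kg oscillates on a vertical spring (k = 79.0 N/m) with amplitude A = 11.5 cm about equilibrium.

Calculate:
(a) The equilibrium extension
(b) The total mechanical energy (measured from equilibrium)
x_eq = mg/k = 0.85×9.81/79.0 = 0.1056 m = 10.56 cm
E = ½kA² = ½×79.0×(0.115)² = 0.5224 J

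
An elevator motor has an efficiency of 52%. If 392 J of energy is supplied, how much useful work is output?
W_out = η × W_in = 0.52 × 392 = 203.84 J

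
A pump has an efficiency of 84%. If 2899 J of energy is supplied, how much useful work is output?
W_out = η × W_in = 0.84 × 2899 = 2435.2 J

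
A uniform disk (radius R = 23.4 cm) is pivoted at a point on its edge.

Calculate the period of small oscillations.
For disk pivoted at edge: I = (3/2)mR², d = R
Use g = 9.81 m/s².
I/m = (3/2)R² = 0.08213 m²; d = R = 0.234 m
T = 2π√((3/2)R²/(gR)) = 2π√(3R/(2g)) = 1.188 s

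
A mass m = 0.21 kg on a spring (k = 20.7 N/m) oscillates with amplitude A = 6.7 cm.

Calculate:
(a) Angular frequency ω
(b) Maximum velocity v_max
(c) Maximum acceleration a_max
ω = √(k/m) = √(20.7/0.21) = 9.928 rad/s
v_max = ωA = 9.928×0.067 = 0.6652 m/s
a_max = ω²A = 9.928²×0.067 = 6.604 m/s²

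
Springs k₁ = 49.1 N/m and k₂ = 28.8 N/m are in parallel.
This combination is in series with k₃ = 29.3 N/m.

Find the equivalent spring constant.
k₁₂ = k₁ + k₂ = 77.9 N/m (parallel)
1/k_eq = 1/k₁₂ + 1/k₃ → k_eq = 21.29 N/m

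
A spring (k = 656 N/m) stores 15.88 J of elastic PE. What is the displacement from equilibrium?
PE = ½kx² → x = √(2PE/k) = √(2×15.88/656) = 0.22 m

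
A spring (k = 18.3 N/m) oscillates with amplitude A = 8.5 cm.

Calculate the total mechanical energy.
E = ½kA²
E = ½kA² = ½×18.3×(0.085)² = 0.06611 J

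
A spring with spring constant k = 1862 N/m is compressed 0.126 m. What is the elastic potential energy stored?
PE = ½kx² = ½×1862×0.126² = 14.78 J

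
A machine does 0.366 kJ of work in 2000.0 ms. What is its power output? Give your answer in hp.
P = W/t = 366 J / 2 s = 183 W = 0.2454 hp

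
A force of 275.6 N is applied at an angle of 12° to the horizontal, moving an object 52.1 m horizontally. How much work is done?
W = Fd cosθ = 275.6×52.1×cos(12°) = 14045.0 J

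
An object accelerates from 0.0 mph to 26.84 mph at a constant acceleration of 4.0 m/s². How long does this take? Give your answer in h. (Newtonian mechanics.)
t = (v - v₀)/a (with unit conversion) = 0.0008332 h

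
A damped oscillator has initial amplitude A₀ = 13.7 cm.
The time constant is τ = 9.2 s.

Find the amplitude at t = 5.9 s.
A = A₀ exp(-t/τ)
A = A₀ exp(−t/τ) = 13.7×exp(−5.9/9.2) = 7.214 cm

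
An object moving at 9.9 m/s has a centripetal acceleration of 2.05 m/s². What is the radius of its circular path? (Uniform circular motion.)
r = v²/a_c = 9.9²/2.05 = 47.81 m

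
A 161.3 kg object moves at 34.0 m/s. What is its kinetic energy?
KE = ½mv² = ½×161.3×34.0² = 93231.4 J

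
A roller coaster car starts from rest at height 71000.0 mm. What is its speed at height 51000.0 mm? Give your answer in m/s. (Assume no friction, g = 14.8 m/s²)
mgh₁ = ½mv₂² + mgh₂ → v₂ = √(2g(h₁−h₂)) = √(2×14.8×(71−51)) = 24.33 m/s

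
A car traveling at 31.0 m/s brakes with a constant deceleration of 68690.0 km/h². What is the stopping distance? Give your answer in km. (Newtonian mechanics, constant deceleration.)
d = v₀² / (2a) (with unit conversion) = 0.09066 km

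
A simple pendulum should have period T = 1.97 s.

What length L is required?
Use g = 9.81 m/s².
T = 2π√(L/g) → L = g(T/2π)² = 9.81×(1.97/2π)² = 0.9644 m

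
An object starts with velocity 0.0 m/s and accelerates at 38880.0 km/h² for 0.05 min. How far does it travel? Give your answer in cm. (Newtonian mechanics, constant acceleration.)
d = v₀t + ½at² (with unit conversion) = 1350.0 cm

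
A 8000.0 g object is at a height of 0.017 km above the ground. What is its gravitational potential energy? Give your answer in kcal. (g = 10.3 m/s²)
PE = mgh = 8 kg × 10.3 m/s² × 17 m = 1401 J = 0.3348 kcal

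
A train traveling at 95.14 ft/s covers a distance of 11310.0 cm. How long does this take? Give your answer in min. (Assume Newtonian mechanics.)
t = d/v (with unit conversion) = 0.065 min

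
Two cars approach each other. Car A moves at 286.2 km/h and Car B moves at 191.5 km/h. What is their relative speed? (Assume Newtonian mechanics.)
v_rel = v_A + v_B = 286.2 + 191.5 = 477.7 km/h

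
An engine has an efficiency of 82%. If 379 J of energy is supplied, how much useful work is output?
W_out = η × W_in = 0.82 × 379 = 310.78 J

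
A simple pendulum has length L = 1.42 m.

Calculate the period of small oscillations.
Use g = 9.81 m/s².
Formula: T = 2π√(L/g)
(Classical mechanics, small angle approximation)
T = 2π√(L/g) = 2π√(1.42/9.81) = 2.391 s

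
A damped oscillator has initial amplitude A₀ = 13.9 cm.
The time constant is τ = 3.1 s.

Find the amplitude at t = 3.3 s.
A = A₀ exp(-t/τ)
A = A₀ exp(−t/τ) = 13.9×exp(−3.3/3.1) = 4.794 cm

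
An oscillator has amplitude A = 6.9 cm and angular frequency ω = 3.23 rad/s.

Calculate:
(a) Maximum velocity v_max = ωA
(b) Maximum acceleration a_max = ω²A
v_max = ωA = 3.23×0.069 = 0.2229 m/s
a_max = ω²A = 3.23²×0.069 = 0.7199 m/s²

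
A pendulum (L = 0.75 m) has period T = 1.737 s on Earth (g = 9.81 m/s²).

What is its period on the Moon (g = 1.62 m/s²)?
T = 2π√(L/g), so T_moon/T_earth = √(g_earth/g_moon)
T_moon = 2π√(0.75/1.62) = 4.275 s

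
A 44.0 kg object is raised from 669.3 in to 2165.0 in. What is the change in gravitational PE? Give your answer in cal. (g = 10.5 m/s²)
ΔPE = mg(h₂ − h₁) = 44 kg × 10.5 m/s² × (54.99 − 17) m = 1.755e+04 J = 4195.0 cal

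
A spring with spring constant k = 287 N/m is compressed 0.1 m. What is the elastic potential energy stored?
PE = ½kx² = ½×287×0.1² = 1.435 J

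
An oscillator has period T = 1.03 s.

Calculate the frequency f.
f = 1/T = 1/1.03 = 0.9709 Hz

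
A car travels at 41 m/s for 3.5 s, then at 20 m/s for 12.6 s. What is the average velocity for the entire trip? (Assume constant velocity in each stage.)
d₁ = v₁t₁ = 41 × 3.5 = 143.5 m
d₂ = v₂t₂ = 20 × 12.6 = 252 m
d_total = 395.5 m, t_total = 16.1 s
v_avg = d_total/t_total = 395.5/16.1 = 24.57 m/s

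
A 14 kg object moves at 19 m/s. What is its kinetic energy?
KE = ½mv² = ½×14×19² = 2527.0 J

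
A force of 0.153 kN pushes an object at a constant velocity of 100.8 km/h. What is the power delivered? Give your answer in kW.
P = Fv = 153 N × 28 m/s = 4284 W = 4.284 kW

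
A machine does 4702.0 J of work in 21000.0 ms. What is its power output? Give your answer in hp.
P = W/t = 4702 J / 21 s = 223.9 W = 0.3003 hp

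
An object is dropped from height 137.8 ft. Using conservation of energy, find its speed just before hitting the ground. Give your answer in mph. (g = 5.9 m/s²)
mgh = ½mv² → v = √(2gh) = √(2×5.9×42) = 22.26 m/s = 49.8 mph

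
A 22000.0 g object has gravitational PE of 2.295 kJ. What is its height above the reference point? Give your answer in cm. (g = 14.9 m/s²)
PE = mgh → h = PE/(mg) = 2295 J / (22 kg × 14.9 m/s²) = 7.001 m = 700.1 cm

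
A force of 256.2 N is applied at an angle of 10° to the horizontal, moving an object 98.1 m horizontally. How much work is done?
W = Fd cosθ = 256.2×98.1×cos(10°) = 24751.0 J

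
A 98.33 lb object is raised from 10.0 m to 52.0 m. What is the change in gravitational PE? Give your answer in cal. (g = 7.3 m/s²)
ΔPE = mg(h₂ − h₁) = 44.6 kg × 7.3 m/s² × (52 − 10) m = 1.367e+04 J = 3268.0 cal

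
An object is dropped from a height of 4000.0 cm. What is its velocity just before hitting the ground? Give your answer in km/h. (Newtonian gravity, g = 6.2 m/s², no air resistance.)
v = √(2gh) (with unit conversion) = 80.18 km/h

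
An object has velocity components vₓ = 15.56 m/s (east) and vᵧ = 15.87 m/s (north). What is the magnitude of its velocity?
|v| = √(vₓ² + vᵧ²) = √(15.56² + 15.87²) = √(493.971) = 22.23 m/s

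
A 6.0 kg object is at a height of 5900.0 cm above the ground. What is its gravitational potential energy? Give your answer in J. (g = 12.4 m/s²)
PE = mgh = 6 kg × 12.4 m/s² × 59 m = 4390 J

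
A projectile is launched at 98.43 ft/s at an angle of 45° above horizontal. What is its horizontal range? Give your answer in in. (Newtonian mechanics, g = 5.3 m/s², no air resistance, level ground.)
R = v₀² sin(2θ) / g (with unit conversion) = 6686.0 in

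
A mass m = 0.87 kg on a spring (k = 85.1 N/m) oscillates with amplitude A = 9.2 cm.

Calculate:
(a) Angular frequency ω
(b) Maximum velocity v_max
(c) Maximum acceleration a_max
ω = √(k/m) = √(85.1/0.87) = 9.89 rad/s
v_max = ωA = 9.89×0.092 = 0.9099 m/s
a_max = ω²A = 9.89²×0.092 = 8.999 m/s²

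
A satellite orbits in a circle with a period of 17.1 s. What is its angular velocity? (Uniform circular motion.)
ω = 2π/T = 2π/17.1 = 0.3674 rad/s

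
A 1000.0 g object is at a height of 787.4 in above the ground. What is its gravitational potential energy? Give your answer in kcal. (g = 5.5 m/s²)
PE = mgh = 1 kg × 5.5 m/s² × 20 m = 110 J = 0.02629 kcal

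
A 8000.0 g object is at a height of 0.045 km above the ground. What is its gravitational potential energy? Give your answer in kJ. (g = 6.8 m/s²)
PE = mgh = 8 kg × 6.8 m/s² × 45 m = 2448 J = 2.448 kJ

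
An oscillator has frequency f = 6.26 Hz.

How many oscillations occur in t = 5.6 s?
n = f×t = 6.26×5.6 = 35.06 oscillations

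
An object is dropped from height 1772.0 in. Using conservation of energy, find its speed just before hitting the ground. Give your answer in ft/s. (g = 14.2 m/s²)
mgh = ½mv² → v = √(2gh) = √(2×14.2×45.01) = 35.75 m/s = 117.3 ft/s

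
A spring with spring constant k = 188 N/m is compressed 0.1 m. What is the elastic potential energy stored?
PE = ½kx² = ½×188×0.1² = 0.94 J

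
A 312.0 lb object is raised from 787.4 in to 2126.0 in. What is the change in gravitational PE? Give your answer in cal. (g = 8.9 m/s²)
ΔPE = mg(h₂ − h₁) = 141.5 kg × 8.9 m/s² × (54 − 20) m = 4.282e+04 J = 10240.0 cal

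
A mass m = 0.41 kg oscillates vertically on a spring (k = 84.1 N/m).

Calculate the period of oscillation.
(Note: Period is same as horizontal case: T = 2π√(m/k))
T = 2π√(m/k) = 2π√(0.41/84.1) = 0.4387 s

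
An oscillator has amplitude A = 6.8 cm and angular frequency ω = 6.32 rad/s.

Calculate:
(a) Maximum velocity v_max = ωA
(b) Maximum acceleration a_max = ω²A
v_max = ωA = 6.32×0.068 = 0.4298 m/s
a_max = ω²A = 6.32²×0.068 = 2.716 m/s²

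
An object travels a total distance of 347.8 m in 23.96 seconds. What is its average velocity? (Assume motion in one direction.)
v_avg = Δd / Δt = 347.8 / 23.96 = 14.52 m/s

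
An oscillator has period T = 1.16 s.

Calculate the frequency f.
f = 1/T = 1/1.16 = 0.8621 Hz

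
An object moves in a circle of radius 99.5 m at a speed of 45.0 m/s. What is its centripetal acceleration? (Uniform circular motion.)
a_c = v²/r = 45.0²/99.5 = 2025/99.5 = 20.35 m/s²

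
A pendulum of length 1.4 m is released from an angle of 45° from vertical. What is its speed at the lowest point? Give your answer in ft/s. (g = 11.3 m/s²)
h = L(1 − cosθ) = 1.4×(1 − cos45°) = 0.4101 m
v = √(2gh) = √(2×11.3×0.4101) = 3.044 m/s = 9.988 ft/s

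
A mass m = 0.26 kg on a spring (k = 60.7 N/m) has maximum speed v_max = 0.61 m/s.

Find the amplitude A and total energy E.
½mv²_max = ½kA² → A = v_max√(m/k) = 0.61×√(0.26/60.7) = 0.03992 m = 3.992 cm
E = ½mv²_max = ½×0.26×0.61² = 0.04837 J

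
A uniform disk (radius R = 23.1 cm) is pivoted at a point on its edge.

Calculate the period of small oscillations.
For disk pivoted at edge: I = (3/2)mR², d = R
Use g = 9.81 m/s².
I/m = (3/2)R² = 0.08004 m²; d = R = 0.231 m
T = 2π√((3/2)R²/(gR)) = 2π√(3R/(2g)) = 1.181 s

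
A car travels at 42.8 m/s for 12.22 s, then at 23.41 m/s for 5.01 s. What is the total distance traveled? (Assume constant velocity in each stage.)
d₁ = v₁t₁ = 42.8 × 12.22 = 523.016 m
d₂ = v₂t₂ = 23.41 × 5.01 = 117.284 m
d_total = 523.016 + 117.284 = 640.3 m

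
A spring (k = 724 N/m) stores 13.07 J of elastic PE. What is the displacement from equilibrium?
PE = ½kx² → x = √(2PE/k) = √(2×13.07/724) = 0.19 m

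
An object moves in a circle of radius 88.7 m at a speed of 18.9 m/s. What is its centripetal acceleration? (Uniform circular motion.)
a_c = v²/r = 18.9²/88.7 = 357.21/88.7 = 4.03 m/s²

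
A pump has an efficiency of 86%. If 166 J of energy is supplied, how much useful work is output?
W_out = η × W_in = 0.86 × 166 = 142.76 J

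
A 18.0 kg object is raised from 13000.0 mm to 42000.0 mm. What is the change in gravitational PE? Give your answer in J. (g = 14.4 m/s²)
ΔPE = mg(h₂ − h₁) = 18 kg × 14.4 m/s² × (42 − 13) m = 7517 J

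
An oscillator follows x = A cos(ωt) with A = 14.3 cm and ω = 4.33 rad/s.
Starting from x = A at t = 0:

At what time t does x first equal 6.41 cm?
cos(ωt) = x/A = 6.41/14.3 = 0.4483
ωt = arccos(0.4483) = 1.106 rad
t = 1.106/4.33 = 0.2554 s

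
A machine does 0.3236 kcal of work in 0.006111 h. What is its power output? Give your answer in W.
P = W/t = 1354 J / 22 s = 61.54 W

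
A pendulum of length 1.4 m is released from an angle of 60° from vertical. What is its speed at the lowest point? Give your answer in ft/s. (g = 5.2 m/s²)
h = L(1 − cosθ) = 1.4×(1 − cos60°) = 0.7 m
v = √(2gh) = √(2×5.2×0.7) = 2.698 m/s = 8.852 ft/s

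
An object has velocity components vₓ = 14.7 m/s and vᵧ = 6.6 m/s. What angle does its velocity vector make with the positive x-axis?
θ = arctan(vᵧ/vₓ) = arctan(6.6/14.7) = 24.18°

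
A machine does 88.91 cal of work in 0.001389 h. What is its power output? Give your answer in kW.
P = W/t = 372 J / 5 s = 74.39 W = 0.07439 kW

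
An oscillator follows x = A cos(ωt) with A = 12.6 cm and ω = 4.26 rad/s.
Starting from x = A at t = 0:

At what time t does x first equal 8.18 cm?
cos(ωt) = x/A = 8.18/12.6 = 0.6492
ωt = arccos(0.6492) = 0.8643 rad
t = 0.8643/4.26 = 0.2029 s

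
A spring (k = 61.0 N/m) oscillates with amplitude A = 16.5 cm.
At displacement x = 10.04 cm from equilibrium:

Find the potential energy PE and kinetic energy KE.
E_total = ½kA² = ½×61.0×(0.165)² = 0.8304 J
PE = ½kx² = ½×61.0×(0.1004)² = 0.3074 J
KE = E_total − PE = 0.5229 J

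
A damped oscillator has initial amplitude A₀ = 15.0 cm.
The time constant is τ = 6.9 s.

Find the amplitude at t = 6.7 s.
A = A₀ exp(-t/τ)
A = A₀ exp(−t/τ) = 15.0×exp(−6.7/6.9) = 5.68 cm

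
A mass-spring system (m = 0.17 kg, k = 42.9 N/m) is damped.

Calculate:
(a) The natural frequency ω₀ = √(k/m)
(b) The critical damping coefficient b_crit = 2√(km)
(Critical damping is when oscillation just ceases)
ω₀ = √(k/m) = √(42.9/0.17) = 15.89 rad/s
b_crit = 2√(km) = 2√(42.9×0.17) = 5.401 kg/s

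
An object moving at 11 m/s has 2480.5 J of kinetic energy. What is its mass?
KE = ½mv² → m = 2KE/v² = 2×2480.5/11² = 41.0 kg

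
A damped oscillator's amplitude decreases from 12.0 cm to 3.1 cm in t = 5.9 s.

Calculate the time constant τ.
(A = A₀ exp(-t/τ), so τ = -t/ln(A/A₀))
A/A₀ = 3.1/12.0 = 0.2583; ln(A/A₀) = -1.354
τ = −t/ln(A/A₀) = −5.9/-1.354 = 4.359 s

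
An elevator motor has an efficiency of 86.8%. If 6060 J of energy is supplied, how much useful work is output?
W_out = η × W_in = 0.868 × 6060 = 5260.1 J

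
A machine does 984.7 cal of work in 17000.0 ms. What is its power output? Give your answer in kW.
P = W/t = 4120 J / 17 s = 242.4 W = 0.2424 kW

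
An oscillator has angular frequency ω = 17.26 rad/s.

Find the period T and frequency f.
T = 2π/ω = 2π/17.26 = 0.364 s; f = ω/2π = 2.747 Hz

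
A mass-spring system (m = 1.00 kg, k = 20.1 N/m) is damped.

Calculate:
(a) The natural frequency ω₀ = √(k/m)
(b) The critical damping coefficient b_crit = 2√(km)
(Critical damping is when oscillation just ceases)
ω₀ = √(k/m) = √(20.1/1.0) = 4.483 rad/s
b_crit = 2√(km) = 2√(20.1×1.0) = 8.967 kg/s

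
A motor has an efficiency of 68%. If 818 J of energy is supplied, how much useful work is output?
W_out = η × W_in = 0.68 × 818 = 556.24 J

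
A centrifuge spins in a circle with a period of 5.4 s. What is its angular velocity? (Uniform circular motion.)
ω = 2π/T = 2π/5.4 = 1.1636 rad/s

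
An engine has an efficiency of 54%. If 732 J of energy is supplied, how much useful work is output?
W_out = η × W_in = 0.54 × 732 = 395.28 J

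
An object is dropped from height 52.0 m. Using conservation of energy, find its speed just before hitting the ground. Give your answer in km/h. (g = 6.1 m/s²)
mgh = ½mv² → v = √(2gh) = √(2×6.1×52) = 25.19 m/s = 90.67 km/h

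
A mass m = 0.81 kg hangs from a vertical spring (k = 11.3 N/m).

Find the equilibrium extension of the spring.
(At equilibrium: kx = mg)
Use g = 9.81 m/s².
x_eq = mg/k = 0.81×9.81/11.3 = 0.7032 m = 70.32 cm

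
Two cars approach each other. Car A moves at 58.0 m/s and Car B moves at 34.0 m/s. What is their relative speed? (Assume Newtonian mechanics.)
v_rel = v_A + v_B = 58.0 + 34.0 = 92.0 m/s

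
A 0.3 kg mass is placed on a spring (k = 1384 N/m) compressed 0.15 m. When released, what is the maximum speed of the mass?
½kx² = ½mv² → v = x√(k/m) = 0.15×√(1384/0.3) = 10.19 m/s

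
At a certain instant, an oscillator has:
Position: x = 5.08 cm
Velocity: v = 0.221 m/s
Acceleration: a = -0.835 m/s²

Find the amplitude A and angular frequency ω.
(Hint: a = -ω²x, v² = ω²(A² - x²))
a = −ω²x → ω = √(|a|/x) = √(0.835/0.0508) = 4.054 rad/s
v² = ω²(A² − x²) → A = √(x² + v²/ω²) = √(0.0508² + 0.221²/4.054²) = 0.07451 m = 7.451 cm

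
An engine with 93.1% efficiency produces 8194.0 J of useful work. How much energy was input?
W_in = W_out/η = 8194.0/0.931 = 8801.3 J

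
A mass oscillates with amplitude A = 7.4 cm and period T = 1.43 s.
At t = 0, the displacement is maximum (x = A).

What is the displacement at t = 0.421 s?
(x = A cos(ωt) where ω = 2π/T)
ω = 2π/T = 2π/1.43 = 4.394 rad/s
x = A cos(ωt) = 7.4×cos(4.394×0.421) = -2.038 cm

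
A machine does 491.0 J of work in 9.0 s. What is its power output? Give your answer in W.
P = W/t = 491 J / 9 s = 54.56 W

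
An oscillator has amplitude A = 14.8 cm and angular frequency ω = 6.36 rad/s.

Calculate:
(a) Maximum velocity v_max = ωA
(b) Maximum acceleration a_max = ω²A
v_max = ωA = 6.36×0.148 = 0.9413 m/s
a_max = ω²A = 6.36²×0.148 = 5.987 m/s²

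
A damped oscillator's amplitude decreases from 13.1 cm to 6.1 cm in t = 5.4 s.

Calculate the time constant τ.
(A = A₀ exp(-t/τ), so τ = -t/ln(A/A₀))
A/A₀ = 6.1/13.1 = 0.4656; ln(A/A₀) = -0.7643
τ = −t/ln(A/A₀) = −5.4/-0.7643 = 7.065 s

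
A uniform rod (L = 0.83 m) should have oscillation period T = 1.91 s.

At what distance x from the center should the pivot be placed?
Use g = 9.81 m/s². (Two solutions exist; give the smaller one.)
T = 2π√((L²/12 + x²)/(gx)). Let c = T²g/(4π²) = 0.9065.
x² − cx + L²/12 = 0 → x = (c − √(c² − L²/3))/2 = 0.06851 m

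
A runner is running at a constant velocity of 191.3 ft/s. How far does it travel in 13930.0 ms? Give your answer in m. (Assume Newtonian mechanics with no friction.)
d = vt (with unit conversion) = 812.2 m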